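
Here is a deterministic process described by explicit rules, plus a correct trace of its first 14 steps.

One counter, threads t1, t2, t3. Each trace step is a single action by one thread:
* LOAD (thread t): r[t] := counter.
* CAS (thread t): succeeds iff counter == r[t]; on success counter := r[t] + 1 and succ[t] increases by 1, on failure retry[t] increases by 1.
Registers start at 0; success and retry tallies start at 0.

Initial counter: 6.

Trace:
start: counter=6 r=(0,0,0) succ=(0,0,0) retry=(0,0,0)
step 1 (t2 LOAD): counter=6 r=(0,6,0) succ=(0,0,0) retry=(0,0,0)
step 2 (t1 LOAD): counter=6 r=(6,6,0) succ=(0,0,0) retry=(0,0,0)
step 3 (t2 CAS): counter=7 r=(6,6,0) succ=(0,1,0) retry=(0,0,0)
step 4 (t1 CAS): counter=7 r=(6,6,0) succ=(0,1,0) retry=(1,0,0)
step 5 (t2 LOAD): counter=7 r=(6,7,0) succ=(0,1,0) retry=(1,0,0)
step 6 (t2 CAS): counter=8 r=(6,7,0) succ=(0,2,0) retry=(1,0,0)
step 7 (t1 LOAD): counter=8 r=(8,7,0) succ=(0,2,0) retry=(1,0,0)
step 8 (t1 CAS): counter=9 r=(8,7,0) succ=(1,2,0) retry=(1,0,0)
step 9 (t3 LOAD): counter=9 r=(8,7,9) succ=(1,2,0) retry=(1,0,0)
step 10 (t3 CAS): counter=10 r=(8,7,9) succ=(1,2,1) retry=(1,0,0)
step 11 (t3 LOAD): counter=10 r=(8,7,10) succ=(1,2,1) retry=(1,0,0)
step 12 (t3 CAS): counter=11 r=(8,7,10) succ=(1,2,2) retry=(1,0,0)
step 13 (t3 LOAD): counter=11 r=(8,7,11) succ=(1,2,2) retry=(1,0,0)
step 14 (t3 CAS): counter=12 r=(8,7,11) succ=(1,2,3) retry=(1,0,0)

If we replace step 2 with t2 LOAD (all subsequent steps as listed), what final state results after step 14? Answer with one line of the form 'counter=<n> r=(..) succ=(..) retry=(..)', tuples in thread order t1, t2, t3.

(re-executing from step 2 with the substitution; state before step 2: counter=6 r=(0,6,0) succ=(0,0,0) retry=(0,0,0))
step 2 (t2 LOAD): counter=6 r=(0,6,0) succ=(0,0,0) retry=(0,0,0)
step 3 (t2 CAS): counter=7 r=(0,6,0) succ=(0,1,0) retry=(0,0,0)
step 4 (t1 CAS): counter=7 r=(0,6,0) succ=(0,1,0) retry=(1,0,0)
step 5 (t2 LOAD): counter=7 r=(0,7,0) succ=(0,1,0) retry=(1,0,0)
step 6 (t2 CAS): counter=8 r=(0,7,0) succ=(0,2,0) retry=(1,0,0)
step 7 (t1 LOAD): counter=8 r=(8,7,0) succ=(0,2,0) retry=(1,0,0)
step 8 (t1 CAS): counter=9 r=(8,7,0) succ=(1,2,0) retry=(1,0,0)
step 9 (t3 LOAD): counter=9 r=(8,7,9) succ=(1,2,0) retry=(1,0,0)
step 10 (t3 CAS): counter=10 r=(8,7,9) succ=(1,2,1) retry=(1,0,0)
step 11 (t3 LOAD): counter=10 r=(8,7,10) succ=(1,2,1) retry=(1,0,0)
step 12 (t3 CAS): counter=11 r=(8,7,10) succ=(1,2,2) retry=(1,0,0)
step 13 (t3 LOAD): counter=11 r=(8,7,11) succ=(1,2,2) retry=(1,0,0)
step 14 (t3 CAS): counter=12 r=(8,7,11) succ=(1,2,3) retry=(1,0,0)

counter=12 r=(8,7,11) succ=(1,2,3) retry=(1,0,0)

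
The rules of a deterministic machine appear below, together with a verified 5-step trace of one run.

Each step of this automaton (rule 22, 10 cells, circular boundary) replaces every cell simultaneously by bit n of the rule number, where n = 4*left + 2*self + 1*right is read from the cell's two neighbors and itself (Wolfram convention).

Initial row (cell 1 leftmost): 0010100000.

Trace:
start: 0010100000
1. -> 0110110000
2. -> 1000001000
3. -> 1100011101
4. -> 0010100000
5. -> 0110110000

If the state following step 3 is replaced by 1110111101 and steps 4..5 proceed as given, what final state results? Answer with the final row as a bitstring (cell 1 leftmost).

0000000000

state after step 3 := 1110111101
4. -> 0000000000
5. -> 0000000000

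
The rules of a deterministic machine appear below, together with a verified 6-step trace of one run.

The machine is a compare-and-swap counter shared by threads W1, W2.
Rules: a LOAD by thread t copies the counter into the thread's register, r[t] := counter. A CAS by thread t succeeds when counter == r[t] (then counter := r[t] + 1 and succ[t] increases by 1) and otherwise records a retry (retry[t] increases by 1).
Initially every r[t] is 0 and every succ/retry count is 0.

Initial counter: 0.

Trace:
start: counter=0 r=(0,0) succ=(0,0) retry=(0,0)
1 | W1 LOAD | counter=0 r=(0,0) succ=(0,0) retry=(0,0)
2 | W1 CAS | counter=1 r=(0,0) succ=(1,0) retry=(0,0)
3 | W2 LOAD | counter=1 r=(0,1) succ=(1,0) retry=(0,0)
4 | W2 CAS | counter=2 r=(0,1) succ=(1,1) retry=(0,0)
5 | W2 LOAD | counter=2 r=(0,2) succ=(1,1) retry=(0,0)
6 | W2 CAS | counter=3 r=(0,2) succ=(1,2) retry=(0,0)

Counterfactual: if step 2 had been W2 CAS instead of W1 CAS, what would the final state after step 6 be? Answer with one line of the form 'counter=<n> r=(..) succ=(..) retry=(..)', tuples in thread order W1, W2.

counter=3 r=(0,2) succ=(0,3) retry=(0,0)

(re-executing from step 2 with the substitution; state before step 2: counter=0 r=(0,0) succ=(0,0) retry=(0,0))
2 | W2 CAS | counter=1 r=(0,0) succ=(0,1) retry=(0,0)
3 | W2 LOAD | counter=1 r=(0,1) succ=(0,1) retry=(0,0)
4 | W2 CAS | counter=2 r=(0,1) succ=(0,2) retry=(0,0)
5 | W2 LOAD | counter=2 r=(0,2) succ=(0,2) retry=(0,0)
6 | W2 CAS | counter=3 r=(0,2) succ=(0,3) retry=(0,0)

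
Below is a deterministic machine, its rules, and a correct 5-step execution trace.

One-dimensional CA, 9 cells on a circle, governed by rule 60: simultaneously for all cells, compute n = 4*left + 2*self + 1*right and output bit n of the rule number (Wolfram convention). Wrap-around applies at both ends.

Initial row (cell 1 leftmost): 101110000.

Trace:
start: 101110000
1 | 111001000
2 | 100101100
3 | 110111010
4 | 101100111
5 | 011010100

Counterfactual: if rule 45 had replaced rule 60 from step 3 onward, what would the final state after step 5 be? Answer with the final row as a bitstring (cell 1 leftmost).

100101011

(re-executing steps 3..5 under rule 45; state before step 3: 100101100)
3 | 100111000
4 | 100100010
5 | 100101011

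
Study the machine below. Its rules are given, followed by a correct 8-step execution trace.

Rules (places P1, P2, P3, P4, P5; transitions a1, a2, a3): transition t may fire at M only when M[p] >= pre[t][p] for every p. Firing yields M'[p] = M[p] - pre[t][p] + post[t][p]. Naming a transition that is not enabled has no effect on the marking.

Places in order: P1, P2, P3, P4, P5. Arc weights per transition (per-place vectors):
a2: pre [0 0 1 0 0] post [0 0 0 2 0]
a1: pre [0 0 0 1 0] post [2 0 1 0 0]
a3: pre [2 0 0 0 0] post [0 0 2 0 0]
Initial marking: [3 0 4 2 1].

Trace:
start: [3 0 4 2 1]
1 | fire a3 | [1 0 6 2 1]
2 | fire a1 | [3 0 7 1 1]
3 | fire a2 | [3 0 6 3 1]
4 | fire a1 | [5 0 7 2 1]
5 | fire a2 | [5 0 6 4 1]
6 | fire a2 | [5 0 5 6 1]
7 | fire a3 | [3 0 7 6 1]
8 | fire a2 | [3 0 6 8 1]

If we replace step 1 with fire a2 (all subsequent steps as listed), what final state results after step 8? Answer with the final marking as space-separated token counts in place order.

(re-executing from step 1 with the substitution; state before step 1: [3 0 4 2 1])
1 | fire a2 | [3 0 3 4 1]
2 | fire a1 | [5 0 4 3 1]
3 | fire a2 | [5 0 3 5 1]
4 | fire a1 | [7 0 4 4 1]
5 | fire a2 | [7 0 3 6 1]
6 | fire a2 | [7 0 2 8 1]
7 | fire a3 | [5 0 4 8 1]
8 | fire a2 | [5 0 3 10 1]

5 0 3 10 1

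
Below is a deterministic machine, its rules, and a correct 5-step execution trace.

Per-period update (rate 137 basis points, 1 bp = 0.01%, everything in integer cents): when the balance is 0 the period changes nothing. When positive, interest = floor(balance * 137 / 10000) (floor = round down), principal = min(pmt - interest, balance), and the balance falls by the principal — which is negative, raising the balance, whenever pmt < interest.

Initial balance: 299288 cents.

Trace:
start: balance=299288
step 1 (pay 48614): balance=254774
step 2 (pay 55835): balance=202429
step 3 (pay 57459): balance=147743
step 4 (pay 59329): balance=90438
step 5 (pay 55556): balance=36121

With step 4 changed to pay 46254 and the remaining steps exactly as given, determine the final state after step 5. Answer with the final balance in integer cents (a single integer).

(re-executing from step 4 with the substitution; state before step 4: balance=147743)
step 4 (pay 46254): balance=103513
step 5 (pay 55556): balance=49375

49375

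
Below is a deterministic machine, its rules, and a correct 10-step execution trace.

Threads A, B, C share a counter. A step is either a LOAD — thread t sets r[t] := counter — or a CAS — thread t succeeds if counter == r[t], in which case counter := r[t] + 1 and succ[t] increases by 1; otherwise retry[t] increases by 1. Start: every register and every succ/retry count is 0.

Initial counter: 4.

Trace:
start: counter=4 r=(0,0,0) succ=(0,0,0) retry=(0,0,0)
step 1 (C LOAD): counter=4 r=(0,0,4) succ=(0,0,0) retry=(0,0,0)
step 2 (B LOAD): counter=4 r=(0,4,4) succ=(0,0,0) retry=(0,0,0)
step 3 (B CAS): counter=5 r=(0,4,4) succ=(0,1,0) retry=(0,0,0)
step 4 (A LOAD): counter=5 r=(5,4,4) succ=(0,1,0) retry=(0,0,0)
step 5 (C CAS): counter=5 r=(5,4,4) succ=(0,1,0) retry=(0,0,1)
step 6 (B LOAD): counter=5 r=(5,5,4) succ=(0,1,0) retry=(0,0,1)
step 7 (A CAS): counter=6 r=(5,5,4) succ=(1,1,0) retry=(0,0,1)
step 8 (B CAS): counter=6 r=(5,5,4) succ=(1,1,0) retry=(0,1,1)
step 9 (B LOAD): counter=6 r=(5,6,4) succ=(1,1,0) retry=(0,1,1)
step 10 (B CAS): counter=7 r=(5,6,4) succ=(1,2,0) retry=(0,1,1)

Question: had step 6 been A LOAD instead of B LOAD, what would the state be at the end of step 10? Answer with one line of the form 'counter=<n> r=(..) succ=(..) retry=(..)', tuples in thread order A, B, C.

counter=7 r=(5,6,4) succ=(1,2,0) retry=(0,1,1)

(re-executing from step 6 with the substitution; state before step 6: counter=5 r=(5,4,4) succ=(0,1,0) retry=(0,0,1))
step 6 (A LOAD): counter=5 r=(5,4,4) succ=(0,1,0) retry=(0,0,1)
step 7 (A CAS): counter=6 r=(5,4,4) succ=(1,1,0) retry=(0,0,1)
step 8 (B CAS): counter=6 r=(5,4,4) succ=(1,1,0) retry=(0,1,1)
step 9 (B LOAD): counter=6 r=(5,6,4) succ=(1,1,0) retry=(0,1,1)
step 10 (B CAS): counter=7 r=(5,6,4) succ=(1,2,0) retry=(0,1,1)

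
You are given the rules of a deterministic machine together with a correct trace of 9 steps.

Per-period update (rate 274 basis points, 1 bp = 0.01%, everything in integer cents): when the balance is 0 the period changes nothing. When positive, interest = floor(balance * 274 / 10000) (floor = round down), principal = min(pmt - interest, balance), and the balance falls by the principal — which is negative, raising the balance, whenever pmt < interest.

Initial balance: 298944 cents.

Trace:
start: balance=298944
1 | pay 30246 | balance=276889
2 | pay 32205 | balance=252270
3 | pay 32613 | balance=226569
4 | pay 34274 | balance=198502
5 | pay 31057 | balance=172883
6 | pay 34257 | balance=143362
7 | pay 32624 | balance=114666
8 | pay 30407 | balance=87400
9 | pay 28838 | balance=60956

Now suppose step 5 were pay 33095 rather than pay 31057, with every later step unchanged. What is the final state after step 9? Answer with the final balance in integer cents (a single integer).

(re-executing from step 5 with the substitution; state before step 5: balance=198502)
5 | pay 33095 | balance=170845
6 | pay 34257 | balance=141269
7 | pay 32624 | balance=112515
8 | pay 30407 | balance=85190
9 | pay 28838 | balance=58686

58686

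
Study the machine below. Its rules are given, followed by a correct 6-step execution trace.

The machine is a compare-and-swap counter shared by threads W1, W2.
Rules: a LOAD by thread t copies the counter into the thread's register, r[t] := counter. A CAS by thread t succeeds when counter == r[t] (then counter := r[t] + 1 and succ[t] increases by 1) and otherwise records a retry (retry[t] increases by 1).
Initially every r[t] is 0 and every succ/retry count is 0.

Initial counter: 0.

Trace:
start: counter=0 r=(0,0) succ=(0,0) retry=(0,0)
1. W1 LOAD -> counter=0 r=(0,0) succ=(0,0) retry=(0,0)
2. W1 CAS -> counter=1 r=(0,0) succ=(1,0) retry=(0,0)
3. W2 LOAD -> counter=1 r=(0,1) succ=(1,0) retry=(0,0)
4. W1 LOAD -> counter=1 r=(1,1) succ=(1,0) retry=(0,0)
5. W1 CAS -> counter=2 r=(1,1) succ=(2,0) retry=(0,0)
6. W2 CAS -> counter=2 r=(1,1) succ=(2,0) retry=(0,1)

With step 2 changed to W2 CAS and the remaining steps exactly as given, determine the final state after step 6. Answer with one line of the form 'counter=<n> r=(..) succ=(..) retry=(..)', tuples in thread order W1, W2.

counter=2 r=(1,1) succ=(1,1) retry=(0,1)

(re-executing from step 2 with the substitution; state before step 2: counter=0 r=(0,0) succ=(0,0) retry=(0,0))
2. W2 CAS -> counter=1 r=(0,0) succ=(0,1) retry=(0,0)
3. W2 LOAD -> counter=1 r=(0,1) succ=(0,1) retry=(0,0)
4. W1 LOAD -> counter=1 r=(1,1) succ=(0,1) retry=(0,0)
5. W1 CAS -> counter=2 r=(1,1) succ=(1,1) retry=(0,0)
6. W2 CAS -> counter=2 r=(1,1) succ=(1,1) retry=(0,1)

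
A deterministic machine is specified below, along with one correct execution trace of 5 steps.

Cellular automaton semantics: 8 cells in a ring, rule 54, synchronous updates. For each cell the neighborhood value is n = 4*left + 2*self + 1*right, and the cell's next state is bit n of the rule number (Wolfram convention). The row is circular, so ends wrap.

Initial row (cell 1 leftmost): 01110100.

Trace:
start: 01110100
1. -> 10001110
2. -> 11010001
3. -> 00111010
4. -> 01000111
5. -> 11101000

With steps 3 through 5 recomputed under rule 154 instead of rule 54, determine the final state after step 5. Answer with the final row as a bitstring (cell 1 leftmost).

00001110

(re-executing steps 3..5 under rule 154; state before step 3: 11010001)
3. -> 10001011
4. -> 01010011
5. -> 00001110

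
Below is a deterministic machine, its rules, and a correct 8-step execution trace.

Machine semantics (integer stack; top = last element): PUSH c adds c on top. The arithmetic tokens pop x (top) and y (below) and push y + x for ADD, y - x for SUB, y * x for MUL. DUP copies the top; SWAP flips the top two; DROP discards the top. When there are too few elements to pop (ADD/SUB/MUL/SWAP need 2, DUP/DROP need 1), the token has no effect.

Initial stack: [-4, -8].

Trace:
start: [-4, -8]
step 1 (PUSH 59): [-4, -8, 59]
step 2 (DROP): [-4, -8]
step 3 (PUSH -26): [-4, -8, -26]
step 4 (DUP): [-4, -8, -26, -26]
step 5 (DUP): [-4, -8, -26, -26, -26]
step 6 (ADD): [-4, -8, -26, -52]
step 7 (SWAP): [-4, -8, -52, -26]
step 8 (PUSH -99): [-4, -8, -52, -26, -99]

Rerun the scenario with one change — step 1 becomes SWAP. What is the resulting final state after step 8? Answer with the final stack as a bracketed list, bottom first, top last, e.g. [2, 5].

[-8, -52, -26, -99]

(re-executing from step 1 with the substitution; state before step 1: [-4, -8])
step 1 (SWAP): [-8, -4]
step 2 (DROP): [-8]
step 3 (PUSH -26): [-8, -26]
step 4 (DUP): [-8, -26, -26]
step 5 (DUP): [-8, -26, -26, -26]
step 6 (ADD): [-8, -26, -52]
step 7 (SWAP): [-8, -52, -26]
step 8 (PUSH -99): [-8, -52, -26, -99]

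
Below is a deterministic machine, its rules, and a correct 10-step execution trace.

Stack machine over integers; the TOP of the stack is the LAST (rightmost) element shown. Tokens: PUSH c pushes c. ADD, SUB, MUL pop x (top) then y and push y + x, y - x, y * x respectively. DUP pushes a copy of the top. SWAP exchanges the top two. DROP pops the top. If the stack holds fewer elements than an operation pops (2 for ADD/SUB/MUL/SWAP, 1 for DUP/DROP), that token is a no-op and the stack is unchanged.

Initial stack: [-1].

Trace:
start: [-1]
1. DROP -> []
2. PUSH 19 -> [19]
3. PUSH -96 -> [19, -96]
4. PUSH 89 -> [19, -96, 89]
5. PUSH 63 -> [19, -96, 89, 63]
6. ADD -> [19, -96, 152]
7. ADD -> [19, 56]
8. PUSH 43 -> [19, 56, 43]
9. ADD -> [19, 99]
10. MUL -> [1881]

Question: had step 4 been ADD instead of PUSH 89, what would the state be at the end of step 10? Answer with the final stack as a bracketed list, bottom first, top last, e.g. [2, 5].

(re-executing from step 4 with the substitution; state before step 4: [19, -96])
4. ADD -> [-77]
5. PUSH 63 -> [-77, 63]
6. ADD -> [-14]
7. ADD -> [-14]
8. PUSH 43 -> [-14, 43]
9. ADD -> [29]
10. MUL -> [29]

[29]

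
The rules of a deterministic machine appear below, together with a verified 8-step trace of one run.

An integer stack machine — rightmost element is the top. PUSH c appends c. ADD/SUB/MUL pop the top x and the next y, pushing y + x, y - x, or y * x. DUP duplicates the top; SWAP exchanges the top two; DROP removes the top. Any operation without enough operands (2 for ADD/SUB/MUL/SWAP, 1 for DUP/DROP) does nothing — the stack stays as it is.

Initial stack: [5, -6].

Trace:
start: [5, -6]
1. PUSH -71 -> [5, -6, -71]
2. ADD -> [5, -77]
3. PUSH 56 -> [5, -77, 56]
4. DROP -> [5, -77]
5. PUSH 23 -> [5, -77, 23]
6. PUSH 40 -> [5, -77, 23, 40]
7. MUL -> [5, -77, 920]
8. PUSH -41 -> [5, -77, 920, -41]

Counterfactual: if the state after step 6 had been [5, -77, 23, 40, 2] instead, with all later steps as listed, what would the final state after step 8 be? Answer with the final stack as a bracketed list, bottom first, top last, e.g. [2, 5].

state after step 6 := [5, -77, 23, 40, 2]
7. MUL -> [5, -77, 23, 80]
8. PUSH -41 -> [5, -77, 23, 80, -41]

[5, -77, 23, 80, -41]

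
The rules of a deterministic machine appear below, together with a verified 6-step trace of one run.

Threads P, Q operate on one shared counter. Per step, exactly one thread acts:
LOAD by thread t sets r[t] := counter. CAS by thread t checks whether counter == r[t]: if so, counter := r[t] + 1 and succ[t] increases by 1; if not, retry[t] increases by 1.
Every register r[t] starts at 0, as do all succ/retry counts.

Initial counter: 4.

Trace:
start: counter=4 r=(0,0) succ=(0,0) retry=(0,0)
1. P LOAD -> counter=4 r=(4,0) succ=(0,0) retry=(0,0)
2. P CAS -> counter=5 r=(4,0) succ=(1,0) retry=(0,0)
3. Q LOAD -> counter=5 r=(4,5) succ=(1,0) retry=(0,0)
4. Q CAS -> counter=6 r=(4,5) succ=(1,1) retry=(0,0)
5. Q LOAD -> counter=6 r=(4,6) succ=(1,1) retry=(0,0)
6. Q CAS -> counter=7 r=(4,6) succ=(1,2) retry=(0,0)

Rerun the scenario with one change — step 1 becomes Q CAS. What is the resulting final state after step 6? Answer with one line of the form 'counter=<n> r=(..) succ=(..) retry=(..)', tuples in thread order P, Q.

(re-executing from step 1 with the substitution; state before step 1: counter=4 r=(0,0) succ=(0,0) retry=(0,0))
1. Q CAS -> counter=4 r=(0,0) succ=(0,0) retry=(0,1)
2. P CAS -> counter=4 r=(0,0) succ=(0,0) retry=(1,1)
3. Q LOAD -> counter=4 r=(0,4) succ=(0,0) retry=(1,1)
4. Q CAS -> counter=5 r=(0,4) succ=(0,1) retry=(1,1)
5. Q LOAD -> counter=5 r=(0,5) succ=(0,1) retry=(1,1)
6. Q CAS -> counter=6 r=(0,5) succ=(0,2) retry=(1,1)

counter=6 r=(0,5) succ=(0,2) retry=(1,1)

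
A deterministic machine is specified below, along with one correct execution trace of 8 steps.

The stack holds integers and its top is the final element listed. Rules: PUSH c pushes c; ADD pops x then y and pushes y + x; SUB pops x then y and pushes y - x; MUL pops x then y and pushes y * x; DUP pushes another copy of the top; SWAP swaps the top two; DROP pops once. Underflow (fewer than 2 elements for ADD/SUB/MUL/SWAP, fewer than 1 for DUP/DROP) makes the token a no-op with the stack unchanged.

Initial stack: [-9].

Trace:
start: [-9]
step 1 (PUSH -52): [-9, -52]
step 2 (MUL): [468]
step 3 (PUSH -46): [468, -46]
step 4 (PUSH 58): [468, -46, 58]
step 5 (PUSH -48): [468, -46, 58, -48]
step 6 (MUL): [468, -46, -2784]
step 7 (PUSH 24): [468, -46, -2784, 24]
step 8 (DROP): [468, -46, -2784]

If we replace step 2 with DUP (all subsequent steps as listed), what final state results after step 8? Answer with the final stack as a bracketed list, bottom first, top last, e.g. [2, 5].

(re-executing from step 2 with the substitution; state before step 2: [-9, -52])
step 2 (DUP): [-9, -52, -52]
step 3 (PUSH -46): [-9, -52, -52, -46]
step 4 (PUSH 58): [-9, -52, -52, -46, 58]
step 5 (PUSH -48): [-9, -52, -52, -46, 58, -48]
step 6 (MUL): [-9, -52, -52, -46, -2784]
step 7 (PUSH 24): [-9, -52, -52, -46, -2784, 24]
step 8 (DROP): [-9, -52, -52, -46, -2784]

[-9, -52, -52, -46, -2784]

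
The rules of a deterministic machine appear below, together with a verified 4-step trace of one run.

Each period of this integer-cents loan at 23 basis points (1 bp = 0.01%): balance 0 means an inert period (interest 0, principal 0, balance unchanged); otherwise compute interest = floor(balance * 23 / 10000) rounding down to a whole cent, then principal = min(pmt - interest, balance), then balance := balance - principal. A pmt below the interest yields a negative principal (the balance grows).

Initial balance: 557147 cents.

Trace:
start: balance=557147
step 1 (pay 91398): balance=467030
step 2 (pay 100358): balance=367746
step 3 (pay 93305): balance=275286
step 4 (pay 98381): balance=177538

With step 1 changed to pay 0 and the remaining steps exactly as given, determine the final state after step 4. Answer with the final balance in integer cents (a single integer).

269568

(re-executing from step 1 with the substitution; state before step 1: balance=557147)
step 1 (pay 0): balance=558428
step 2 (pay 100358): balance=459354
step 3 (pay 93305): balance=367105
step 4 (pay 98381): balance=269568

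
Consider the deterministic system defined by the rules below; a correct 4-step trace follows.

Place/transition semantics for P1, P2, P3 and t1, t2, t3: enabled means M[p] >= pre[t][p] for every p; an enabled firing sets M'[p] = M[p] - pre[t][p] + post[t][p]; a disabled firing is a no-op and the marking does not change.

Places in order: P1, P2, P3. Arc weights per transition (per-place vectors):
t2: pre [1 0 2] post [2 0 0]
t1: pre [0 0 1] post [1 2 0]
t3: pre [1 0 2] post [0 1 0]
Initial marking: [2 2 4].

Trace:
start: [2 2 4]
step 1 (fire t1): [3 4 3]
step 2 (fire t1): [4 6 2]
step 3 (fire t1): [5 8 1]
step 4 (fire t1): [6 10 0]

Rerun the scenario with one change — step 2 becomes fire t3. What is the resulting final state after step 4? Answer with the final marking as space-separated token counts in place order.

(re-executing from step 2 with the substitution; state before step 2: [3 4 3])
step 2 (fire t3): [2 5 1]
step 3 (fire t1): [3 7 0]
step 4 (fire t1): [3 7 0]

3 7 0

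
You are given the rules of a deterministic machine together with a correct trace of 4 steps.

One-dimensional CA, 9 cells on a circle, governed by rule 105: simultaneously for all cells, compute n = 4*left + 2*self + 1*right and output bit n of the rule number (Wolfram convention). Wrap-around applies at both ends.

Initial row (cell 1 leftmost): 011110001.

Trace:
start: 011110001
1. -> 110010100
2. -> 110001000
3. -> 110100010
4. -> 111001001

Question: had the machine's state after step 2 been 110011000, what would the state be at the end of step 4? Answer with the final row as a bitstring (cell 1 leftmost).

110011101

state after step 2 := 110011000
3. -> 110011010
4. -> 110011101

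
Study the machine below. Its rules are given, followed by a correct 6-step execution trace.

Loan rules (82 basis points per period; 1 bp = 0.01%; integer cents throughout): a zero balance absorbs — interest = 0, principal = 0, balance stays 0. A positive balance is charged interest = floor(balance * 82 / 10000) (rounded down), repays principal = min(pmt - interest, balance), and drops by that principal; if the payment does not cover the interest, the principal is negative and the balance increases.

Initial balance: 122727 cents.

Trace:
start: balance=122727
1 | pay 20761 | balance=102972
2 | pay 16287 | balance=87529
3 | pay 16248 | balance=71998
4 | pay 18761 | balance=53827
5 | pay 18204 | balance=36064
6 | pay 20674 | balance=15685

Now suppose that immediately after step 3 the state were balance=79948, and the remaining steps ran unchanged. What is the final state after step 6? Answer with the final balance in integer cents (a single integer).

state after step 3 := balance=79948
4 | pay 18761 | balance=61842
5 | pay 18204 | balance=44145
6 | pay 20674 | balance=23832

23832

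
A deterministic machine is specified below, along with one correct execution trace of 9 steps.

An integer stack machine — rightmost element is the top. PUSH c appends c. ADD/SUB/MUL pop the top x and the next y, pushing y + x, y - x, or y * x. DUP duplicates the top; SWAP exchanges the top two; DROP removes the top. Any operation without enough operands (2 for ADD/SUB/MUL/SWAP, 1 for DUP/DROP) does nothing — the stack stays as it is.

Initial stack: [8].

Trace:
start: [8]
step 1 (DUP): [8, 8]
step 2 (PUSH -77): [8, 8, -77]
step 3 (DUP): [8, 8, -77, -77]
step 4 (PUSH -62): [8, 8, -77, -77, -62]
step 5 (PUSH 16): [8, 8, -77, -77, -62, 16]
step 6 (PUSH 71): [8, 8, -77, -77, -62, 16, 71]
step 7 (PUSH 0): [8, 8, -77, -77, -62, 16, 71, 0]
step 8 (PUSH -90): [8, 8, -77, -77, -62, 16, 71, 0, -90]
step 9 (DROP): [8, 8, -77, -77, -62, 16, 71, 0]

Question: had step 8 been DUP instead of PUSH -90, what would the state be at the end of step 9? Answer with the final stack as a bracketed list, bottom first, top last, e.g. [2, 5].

[8, 8, -77, -77, -62, 16, 71, 0]

(re-executing from step 8 with the substitution; state before step 8: [8, 8, -77, -77, -62, 16, 71, 0])
step 8 (DUP): [8, 8, -77, -77, -62, 16, 71, 0, 0]
step 9 (DROP): [8, 8, -77, -77, -62, 16, 71, 0]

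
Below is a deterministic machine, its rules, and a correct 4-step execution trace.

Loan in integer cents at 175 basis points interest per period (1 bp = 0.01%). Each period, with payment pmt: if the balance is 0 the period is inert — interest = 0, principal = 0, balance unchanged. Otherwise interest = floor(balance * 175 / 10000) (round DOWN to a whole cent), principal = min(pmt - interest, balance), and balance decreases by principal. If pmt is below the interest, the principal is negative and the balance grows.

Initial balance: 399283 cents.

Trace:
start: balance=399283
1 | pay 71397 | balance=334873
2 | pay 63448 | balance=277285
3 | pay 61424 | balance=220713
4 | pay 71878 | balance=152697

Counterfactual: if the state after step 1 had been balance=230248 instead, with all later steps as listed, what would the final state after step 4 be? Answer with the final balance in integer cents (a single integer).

state after step 1 := balance=230248
2 | pay 63448 | balance=170829
3 | pay 61424 | balance=112394
4 | pay 71878 | balance=42482

42482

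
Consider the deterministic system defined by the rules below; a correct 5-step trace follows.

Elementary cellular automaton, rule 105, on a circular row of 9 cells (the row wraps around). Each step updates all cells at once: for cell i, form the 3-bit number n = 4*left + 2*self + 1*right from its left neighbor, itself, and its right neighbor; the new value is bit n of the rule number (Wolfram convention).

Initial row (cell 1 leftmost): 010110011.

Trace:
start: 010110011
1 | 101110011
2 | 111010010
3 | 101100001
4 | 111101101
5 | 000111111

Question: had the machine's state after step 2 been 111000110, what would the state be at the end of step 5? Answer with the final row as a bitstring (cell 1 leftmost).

111011100

state after step 2 := 111000110
3 | 101010111
4 | 110101100
5 | 111011100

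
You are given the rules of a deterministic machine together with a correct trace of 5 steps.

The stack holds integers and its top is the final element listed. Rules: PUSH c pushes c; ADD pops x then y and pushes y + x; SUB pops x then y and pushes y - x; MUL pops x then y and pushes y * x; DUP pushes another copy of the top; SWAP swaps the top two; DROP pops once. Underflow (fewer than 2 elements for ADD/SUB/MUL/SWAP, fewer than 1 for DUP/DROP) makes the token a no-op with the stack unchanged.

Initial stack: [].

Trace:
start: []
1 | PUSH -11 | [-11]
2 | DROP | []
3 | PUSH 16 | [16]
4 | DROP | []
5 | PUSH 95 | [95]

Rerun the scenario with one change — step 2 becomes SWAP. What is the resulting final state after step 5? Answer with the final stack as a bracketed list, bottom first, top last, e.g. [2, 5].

(re-executing from step 2 with the substitution; state before step 2: [-11])
2 | SWAP | [-11]
3 | PUSH 16 | [-11, 16]
4 | DROP | [-11]
5 | PUSH 95 | [-11, 95]

[-11, 95]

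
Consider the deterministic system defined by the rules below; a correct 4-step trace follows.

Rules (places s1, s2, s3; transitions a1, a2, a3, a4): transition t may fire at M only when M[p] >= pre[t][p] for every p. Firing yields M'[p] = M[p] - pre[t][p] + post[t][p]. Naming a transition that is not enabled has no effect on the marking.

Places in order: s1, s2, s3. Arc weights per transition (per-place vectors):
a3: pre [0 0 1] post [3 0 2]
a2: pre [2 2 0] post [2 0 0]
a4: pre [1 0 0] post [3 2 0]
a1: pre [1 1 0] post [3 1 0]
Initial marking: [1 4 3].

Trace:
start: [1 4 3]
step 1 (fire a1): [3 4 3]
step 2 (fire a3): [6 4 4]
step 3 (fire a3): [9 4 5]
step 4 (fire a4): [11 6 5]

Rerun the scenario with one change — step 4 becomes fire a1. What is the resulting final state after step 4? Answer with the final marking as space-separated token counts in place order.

(re-executing from step 4 with the substitution; state before step 4: [9 4 5])
step 4 (fire a1): [11 4 5]

11 4 5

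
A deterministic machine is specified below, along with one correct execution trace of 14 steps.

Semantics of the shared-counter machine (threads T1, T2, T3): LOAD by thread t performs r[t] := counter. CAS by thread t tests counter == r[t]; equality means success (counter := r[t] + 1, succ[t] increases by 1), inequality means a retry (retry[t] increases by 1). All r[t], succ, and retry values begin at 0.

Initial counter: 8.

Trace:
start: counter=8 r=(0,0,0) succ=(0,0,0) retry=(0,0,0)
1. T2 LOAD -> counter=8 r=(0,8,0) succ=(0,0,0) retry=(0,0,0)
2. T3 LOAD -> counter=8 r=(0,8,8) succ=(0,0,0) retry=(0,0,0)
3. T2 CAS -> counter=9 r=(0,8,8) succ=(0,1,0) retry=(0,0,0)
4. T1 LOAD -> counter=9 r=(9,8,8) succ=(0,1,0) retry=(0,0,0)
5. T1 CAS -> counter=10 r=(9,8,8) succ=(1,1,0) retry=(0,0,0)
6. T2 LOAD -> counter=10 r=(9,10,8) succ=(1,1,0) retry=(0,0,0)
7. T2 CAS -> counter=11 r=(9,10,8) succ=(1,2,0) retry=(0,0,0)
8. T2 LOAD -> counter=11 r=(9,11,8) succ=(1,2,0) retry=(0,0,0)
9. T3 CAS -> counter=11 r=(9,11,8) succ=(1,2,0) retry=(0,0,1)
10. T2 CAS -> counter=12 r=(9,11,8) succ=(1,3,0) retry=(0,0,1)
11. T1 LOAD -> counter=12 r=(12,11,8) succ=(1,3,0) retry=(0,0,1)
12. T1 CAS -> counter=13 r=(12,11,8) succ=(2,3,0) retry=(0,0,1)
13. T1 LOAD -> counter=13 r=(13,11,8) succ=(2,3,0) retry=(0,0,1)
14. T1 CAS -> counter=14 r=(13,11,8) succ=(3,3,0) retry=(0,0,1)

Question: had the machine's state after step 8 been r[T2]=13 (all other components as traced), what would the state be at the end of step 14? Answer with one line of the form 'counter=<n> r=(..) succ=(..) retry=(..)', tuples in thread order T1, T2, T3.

counter=13 r=(12,13,8) succ=(3,2,0) retry=(0,1,1)

state after step 8 := counter=11 r=(9,13,8) succ=(1,2,0) retry=(0,0,0)
9. T3 CAS -> counter=11 r=(9,13,8) succ=(1,2,0) retry=(0,0,1)
10. T2 CAS -> counter=11 r=(9,13,8) succ=(1,2,0) retry=(0,1,1)
11. T1 LOAD -> counter=11 r=(11,13,8) succ=(1,2,0) retry=(0,1,1)
12. T1 CAS -> counter=12 r=(11,13,8) succ=(2,2,0) retry=(0,1,1)
13. T1 LOAD -> counter=12 r=(12,13,8) succ=(2,2,0) retry=(0,1,1)
14. T1 CAS -> counter=13 r=(12,13,8) succ=(3,2,0) retry=(0,1,1)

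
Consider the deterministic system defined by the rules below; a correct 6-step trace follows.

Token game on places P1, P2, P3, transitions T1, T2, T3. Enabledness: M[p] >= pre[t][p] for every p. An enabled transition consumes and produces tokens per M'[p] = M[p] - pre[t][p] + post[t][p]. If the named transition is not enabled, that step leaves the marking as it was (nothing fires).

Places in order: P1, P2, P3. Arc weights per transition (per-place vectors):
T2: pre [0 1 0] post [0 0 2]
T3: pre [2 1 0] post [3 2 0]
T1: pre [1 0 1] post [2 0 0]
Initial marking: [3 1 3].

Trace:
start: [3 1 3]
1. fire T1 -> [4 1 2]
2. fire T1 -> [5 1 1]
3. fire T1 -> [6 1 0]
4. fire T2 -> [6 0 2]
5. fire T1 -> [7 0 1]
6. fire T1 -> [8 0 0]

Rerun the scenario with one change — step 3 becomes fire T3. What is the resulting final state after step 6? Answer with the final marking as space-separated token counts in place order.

(re-executing from step 3 with the substitution; state before step 3: [5 1 1])
3. fire T3 -> [6 2 1]
4. fire T2 -> [6 1 3]
5. fire T1 -> [7 1 2]
6. fire T1 -> [8 1 1]

8 1 1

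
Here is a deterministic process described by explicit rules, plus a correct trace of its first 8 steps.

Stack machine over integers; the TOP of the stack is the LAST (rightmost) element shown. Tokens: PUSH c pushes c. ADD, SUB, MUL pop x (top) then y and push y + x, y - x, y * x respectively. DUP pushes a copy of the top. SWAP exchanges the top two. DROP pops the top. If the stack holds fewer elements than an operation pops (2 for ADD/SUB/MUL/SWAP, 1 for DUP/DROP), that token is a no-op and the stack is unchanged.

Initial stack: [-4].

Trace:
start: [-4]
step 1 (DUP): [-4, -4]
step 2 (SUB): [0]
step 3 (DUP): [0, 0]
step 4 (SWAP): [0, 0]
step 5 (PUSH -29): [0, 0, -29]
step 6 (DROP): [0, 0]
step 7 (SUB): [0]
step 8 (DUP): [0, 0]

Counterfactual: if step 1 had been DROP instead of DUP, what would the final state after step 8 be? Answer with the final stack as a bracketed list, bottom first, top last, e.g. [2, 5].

[]

(re-executing from step 1 with the substitution; state before step 1: [-4])
step 1 (DROP): []
step 2 (SUB): []
step 3 (DUP): []
step 4 (SWAP): []
step 5 (PUSH -29): [-29]
step 6 (DROP): []
step 7 (SUB): []
step 8 (DUP): []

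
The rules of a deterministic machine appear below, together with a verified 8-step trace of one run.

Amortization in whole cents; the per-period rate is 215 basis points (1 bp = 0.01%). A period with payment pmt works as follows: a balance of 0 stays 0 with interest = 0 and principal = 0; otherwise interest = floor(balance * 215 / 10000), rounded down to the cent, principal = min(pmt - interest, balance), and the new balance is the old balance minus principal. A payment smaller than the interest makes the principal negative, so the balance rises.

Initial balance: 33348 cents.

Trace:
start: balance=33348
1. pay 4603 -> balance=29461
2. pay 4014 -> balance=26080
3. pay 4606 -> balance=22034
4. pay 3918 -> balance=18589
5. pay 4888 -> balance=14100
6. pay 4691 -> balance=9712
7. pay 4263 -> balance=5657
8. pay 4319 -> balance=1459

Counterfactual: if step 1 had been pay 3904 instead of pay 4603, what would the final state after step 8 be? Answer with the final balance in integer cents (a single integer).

(re-executing from step 1 with the substitution; state before step 1: balance=33348)
1. pay 3904 -> balance=30160
2. pay 4014 -> balance=26794
3. pay 4606 -> balance=22764
4. pay 3918 -> balance=19335
5. pay 4888 -> balance=14862
6. pay 4691 -> balance=10490
7. pay 4263 -> balance=6452
8. pay 4319 -> balance=2271

2271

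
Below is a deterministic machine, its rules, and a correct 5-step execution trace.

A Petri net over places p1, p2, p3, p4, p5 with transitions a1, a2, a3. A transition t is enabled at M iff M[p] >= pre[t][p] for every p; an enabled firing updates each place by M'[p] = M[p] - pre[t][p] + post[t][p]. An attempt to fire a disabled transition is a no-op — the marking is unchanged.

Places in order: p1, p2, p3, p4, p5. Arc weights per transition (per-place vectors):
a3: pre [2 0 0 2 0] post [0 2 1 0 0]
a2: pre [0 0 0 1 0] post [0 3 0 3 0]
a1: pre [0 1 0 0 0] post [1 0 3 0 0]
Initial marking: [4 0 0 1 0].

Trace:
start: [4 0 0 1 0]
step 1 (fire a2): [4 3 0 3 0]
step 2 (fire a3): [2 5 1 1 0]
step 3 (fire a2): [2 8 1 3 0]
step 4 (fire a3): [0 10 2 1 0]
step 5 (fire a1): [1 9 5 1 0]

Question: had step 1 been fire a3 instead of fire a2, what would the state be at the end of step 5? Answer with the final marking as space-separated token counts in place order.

3 4 4 1 0

(re-executing from step 1 with the substitution; state before step 1: [4 0 0 1 0])
step 1 (fire a3): [4 0 0 1 0]
step 2 (fire a3): [4 0 0 1 0]
step 3 (fire a2): [4 3 0 3 0]
step 4 (fire a3): [2 5 1 1 0]
step 5 (fire a1): [3 4 4 1 0]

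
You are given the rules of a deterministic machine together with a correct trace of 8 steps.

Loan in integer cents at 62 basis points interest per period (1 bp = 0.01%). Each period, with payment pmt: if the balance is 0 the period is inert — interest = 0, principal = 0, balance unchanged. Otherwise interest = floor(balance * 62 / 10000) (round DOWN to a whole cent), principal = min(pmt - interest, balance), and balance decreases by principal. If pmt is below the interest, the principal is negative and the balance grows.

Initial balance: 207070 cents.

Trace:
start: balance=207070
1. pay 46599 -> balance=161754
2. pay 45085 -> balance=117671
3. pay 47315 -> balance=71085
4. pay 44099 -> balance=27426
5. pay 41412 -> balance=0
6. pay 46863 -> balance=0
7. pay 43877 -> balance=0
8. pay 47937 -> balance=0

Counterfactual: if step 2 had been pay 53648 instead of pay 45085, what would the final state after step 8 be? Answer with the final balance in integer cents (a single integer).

(re-executing from step 2 with the substitution; state before step 2: balance=161754)
2. pay 53648 -> balance=109108
3. pay 47315 -> balance=62469
4. pay 44099 -> balance=18757
5. pay 41412 -> balance=0
6. pay 46863 -> balance=0
7. pay 43877 -> balance=0
8. pay 47937 -> balance=0

0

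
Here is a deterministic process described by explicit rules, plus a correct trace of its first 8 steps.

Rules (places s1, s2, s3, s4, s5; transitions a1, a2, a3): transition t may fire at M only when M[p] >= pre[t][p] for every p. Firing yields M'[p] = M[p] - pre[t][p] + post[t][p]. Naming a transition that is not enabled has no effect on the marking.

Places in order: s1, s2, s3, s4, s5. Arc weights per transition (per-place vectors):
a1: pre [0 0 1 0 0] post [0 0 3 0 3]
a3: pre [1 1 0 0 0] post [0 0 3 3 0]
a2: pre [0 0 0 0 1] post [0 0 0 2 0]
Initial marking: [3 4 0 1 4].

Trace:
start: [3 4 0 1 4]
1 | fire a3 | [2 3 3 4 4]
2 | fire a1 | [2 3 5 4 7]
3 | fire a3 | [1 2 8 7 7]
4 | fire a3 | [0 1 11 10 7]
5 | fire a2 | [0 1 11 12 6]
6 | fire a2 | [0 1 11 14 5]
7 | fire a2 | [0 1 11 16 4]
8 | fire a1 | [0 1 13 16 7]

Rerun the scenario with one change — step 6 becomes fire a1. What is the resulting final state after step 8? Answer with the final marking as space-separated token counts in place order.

(re-executing from step 6 with the substitution; state before step 6: [0 1 11 12 6])
6 | fire a1 | [0 1 13 12 9]
7 | fire a2 | [0 1 13 14 8]
8 | fire a1 | [0 1 15 14 11]

0 1 15 14 11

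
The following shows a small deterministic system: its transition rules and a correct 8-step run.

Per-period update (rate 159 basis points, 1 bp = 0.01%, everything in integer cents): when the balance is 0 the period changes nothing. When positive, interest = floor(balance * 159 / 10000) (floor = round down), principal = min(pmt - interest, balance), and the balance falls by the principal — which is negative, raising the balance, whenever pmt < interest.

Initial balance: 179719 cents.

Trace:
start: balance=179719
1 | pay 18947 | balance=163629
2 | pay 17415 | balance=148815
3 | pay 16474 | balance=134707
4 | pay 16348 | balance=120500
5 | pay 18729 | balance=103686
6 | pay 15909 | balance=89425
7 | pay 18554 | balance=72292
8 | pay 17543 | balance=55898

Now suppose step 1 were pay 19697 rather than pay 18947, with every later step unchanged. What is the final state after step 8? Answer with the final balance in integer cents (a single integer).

(re-executing from step 1 with the substitution; state before step 1: balance=179719)
1 | pay 19697 | balance=162879
2 | pay 17415 | balance=148053
3 | pay 16474 | balance=133933
4 | pay 16348 | balance=119714
5 | pay 18729 | balance=102888
6 | pay 15909 | balance=88614
7 | pay 18554 | balance=71468
8 | pay 17543 | balance=55061

55061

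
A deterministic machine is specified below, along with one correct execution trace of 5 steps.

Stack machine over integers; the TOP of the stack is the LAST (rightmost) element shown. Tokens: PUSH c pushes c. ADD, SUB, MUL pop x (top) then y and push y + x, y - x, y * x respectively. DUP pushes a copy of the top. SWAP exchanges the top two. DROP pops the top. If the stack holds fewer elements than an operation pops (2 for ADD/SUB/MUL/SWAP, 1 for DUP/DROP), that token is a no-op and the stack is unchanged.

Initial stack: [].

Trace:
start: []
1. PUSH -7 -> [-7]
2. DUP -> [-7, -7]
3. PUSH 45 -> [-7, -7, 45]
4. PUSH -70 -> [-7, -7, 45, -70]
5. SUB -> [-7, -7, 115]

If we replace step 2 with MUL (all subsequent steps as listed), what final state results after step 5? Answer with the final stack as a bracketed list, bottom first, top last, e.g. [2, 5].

[-7, 115]

(re-executing from step 2 with the substitution; state before step 2: [-7])
2. MUL -> [-7]
3. PUSH 45 -> [-7, 45]
4. PUSH -70 -> [-7, 45, -70]
5. SUB -> [-7, 115]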